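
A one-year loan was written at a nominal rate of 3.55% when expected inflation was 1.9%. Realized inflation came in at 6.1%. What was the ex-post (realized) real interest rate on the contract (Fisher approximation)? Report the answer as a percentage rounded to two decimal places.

-2.55%

Ex-post: 3.55% − 6.1% = -2.550%
So the realized real rate is -2.55%.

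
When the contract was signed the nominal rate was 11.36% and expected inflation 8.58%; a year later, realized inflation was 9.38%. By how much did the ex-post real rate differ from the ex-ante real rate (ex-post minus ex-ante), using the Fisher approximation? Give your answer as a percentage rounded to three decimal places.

-0.800%

Ex-ante: 11.36% − 8.58% = 2.780%
Ex-post: 11.36% − 9.38% = 1.980%
Difference (ex-post − ex-ante) = -0.8000% → -0.800%.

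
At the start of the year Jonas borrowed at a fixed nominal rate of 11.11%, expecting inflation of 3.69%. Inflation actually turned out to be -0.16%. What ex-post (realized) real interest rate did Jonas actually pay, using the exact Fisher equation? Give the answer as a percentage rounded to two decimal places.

11.29%

Ex-post: (1 + 0.1111)/(1 − 0.0016) − 1 = 11.2881%
So the realized real rate is 11.29%.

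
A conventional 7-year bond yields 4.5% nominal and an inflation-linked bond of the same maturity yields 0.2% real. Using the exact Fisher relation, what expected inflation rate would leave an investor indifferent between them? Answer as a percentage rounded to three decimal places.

4.291%

(1 + π) = (1 + i)/(1 + r) = 1.04500 / 1.00200 = 1.042914
Break-even inflation = 1.042914 − 1 → 4.291%.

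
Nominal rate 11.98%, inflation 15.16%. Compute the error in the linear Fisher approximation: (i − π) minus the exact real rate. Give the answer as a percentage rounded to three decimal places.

Approximate: r ≈ 11.980% − 15.160% = -3.1800%
Exact: (1 + 0.1198)/(1 + 0.1516) − 1 = -2.7614%
Error = -3.1800% − (-2.7614%) = -0.4186% → -0.419%.

-0.419%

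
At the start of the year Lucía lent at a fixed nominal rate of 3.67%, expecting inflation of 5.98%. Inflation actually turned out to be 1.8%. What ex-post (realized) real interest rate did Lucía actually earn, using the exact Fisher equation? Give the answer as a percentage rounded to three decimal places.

1.837%

Ex-post: (1 + 0.0367)/(1 + 0.0180) − 1 = 1.8369%
So the realized real rate is 1.837%.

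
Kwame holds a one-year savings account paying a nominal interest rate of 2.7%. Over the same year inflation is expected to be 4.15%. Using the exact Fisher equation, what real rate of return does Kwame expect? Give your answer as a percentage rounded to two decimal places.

By the Fisher equation, 1 + r = (1 + i)/(1 + π).
1 + r = 1.02700 / 1.04150 = 0.986078
r = 0.986078 − 1 = -1.3922%, i.e. -1.39%.

-1.39%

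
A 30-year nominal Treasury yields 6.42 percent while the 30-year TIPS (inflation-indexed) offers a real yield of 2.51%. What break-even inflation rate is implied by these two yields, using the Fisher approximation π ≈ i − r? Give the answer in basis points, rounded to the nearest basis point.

391 basis points

π ≈ i − r = 6.42% − 2.51% → 391 basis points.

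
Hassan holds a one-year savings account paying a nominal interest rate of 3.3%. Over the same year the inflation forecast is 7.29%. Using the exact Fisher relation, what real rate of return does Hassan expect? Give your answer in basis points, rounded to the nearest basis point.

By the Fisher relation, 1 + r = (1 + i)/(1 + π).
1 + r = 1.03300 / 1.07290 = 0.962811
r = 0.962811 − 1 = -3.7189%, i.e. -372 basis points.

-372 basis points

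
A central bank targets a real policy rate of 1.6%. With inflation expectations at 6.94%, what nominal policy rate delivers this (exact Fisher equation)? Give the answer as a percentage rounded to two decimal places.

8.65%

(1 + i) = (1 + r)(1 + π) = 1.01600 × 1.06940 = 1.0865104
i = 1.0865104 − 1, so the required nominal rate is 8.65%.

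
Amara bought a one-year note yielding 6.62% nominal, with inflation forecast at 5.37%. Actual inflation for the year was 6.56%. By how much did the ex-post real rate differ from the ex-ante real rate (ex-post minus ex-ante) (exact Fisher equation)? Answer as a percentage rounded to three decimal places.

Ex-ante: (1 + 0.0662)/(1 + 0.0537) − 1 = 1.1863%
Ex-post: (1 + 0.0662)/(1 + 0.0656) − 1 = 0.0563%
Difference (ex-post − ex-ante) = -1.1300% → -1.130%.

-1.130%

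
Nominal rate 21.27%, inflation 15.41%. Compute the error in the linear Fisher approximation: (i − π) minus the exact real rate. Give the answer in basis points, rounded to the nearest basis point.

78 basis points

Approximate: r ≈ 21.270% − 15.410% = 5.8600%
Exact: (1 + 0.2127)/(1 + 0.1541) − 1 = 5.0775%
Error = 5.8600% − 5.0775% = 0.7825% → 78 basis points.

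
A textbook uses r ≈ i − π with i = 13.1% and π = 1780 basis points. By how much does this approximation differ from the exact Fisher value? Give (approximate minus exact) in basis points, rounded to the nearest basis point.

Approximate: r ≈ 13.100% − 17.800% = -4.7000%
Exact: (1 + 0.1310)/(1 + 0.1780) − 1 = -3.9898%
Error = -4.7000% − (-3.9898%) = -0.7102% → -71 basis points.

-71 basis points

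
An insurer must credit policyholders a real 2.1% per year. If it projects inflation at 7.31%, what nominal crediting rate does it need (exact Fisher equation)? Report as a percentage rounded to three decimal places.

(1 + i) = (1 + r)(1 + π) = 1.02100 × 1.07310 = 1.0956351
i = 1.0956351 − 1, so the required nominal rate is 9.564%.

9.564%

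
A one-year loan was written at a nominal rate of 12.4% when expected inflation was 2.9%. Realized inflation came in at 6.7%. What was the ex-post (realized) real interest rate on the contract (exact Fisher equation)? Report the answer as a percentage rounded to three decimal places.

Ex-post: (1 + 0.1240)/(1 + 0.0670) − 1 = 5.3421%
So the realized real rate is 5.342%.

5.342%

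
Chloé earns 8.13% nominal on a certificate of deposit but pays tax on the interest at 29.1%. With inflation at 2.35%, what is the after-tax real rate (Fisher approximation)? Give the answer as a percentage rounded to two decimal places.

After-tax nominal return = 8.13% × (1 − 0.291) = 5.76417%.
r ≈ 5.76417% − 2.35% → 3.41%.

3.41%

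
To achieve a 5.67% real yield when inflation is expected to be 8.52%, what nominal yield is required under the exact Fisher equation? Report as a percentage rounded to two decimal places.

(1 + i) = (1 + r)(1 + π) = 1.05670 × 1.08520 = 1.14673084
i = 1.14673084 − 1, so the required nominal rate is 14.67%.

14.67%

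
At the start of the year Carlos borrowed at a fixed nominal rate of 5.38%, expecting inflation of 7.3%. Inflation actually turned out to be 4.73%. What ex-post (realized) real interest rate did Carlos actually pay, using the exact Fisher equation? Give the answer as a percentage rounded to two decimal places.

Ex-post: (1 + 0.0538)/(1 + 0.0473) − 1 = 0.6206%
So the realized real rate is 0.62%.

0.62%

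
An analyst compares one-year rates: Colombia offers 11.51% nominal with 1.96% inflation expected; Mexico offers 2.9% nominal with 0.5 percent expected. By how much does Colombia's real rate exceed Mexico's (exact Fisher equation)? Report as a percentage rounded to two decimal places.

6.98%

Colombia: (1 + 0.1151)/(1 + 0.0196) − 1 = 9.3664%
Mexico: (1 + 0.0290)/(1 + 0.0050) − 1 = 2.3881%
Differential = 9.3664% − 2.3881% = 6.9784% → 6.98%.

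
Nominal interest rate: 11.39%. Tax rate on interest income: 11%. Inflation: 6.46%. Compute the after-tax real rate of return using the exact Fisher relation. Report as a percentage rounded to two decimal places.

3.45%

After-tax nominal return = 11.39% × (1 − 0.11) = 10.1371%.
1 + r = 1.101371 / 1.06460 = 1.034540
After-tax real rate = 1.034540 − 1 → 3.45%.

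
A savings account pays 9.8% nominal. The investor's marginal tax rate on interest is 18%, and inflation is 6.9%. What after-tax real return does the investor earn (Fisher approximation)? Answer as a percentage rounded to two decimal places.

After-tax nominal return = 9.8% × (1 − 0.18) = 8.0360%.
r ≈ 8.0360% − 6.9% → 1.14%.

1.14%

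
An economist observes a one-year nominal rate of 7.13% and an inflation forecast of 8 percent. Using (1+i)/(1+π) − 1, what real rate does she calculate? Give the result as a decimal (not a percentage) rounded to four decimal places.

1 + r = 1.07130 / 1.08000 = 0.991944
r = 0.991944 − 1 = -0.8056%, i.e. -0.0081.

-0.0081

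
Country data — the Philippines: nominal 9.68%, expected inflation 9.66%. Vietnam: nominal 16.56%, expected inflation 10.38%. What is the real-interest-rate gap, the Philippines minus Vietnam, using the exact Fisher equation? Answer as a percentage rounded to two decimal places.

-5.58%

The Philippines: (1 + 0.0968)/(1 + 0.0966) − 1 = 0.0182%
Vietnam: (1 + 0.1656)/(1 + 0.1038) − 1 = 5.5988%
Differential = 0.0182% − 5.5988% = -5.5806% → -5.58%.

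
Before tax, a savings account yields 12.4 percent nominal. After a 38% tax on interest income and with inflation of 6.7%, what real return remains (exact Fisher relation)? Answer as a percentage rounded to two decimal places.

After-tax nominal return = 12.4% × (1 − 0.38) = 7.6880%.
1 + r = 1.07688 / 1.06700 = 1.009260
After-tax real rate = 1.009260 − 1 → 0.93%.

0.93%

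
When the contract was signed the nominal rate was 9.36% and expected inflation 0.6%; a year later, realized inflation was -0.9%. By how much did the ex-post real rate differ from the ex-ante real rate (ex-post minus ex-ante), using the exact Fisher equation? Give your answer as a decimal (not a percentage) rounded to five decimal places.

Ex-ante: (1 + 0.0936)/(1 + 0.0060) − 1 = 8.7078%
Ex-post: (1 + 0.0936)/(1 − 0.0090) − 1 = 10.3532%
Difference (ex-post − ex-ante) = 1.6454% → 0.01645.

0.01645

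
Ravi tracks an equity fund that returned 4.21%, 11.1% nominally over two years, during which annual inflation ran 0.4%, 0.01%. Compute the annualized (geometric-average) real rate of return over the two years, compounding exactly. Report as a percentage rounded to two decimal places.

7.38%

Compound the nominal returns: 1.0421 × 1.1110 = 1.15777310.
Compound inflation: 1.0040 × 1.0001 = 1.00410040.
Deflate: 1.15777310 / 1.00410040 = 1.15304515.
Annualized real rate = 1.15304515^(1/2) − 1 = 7.3799% → 7.38%.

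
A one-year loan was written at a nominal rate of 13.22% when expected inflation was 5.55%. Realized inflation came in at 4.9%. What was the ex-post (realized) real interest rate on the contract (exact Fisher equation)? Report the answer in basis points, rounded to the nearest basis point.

793 basis points

Ex-post: (1 + 0.1322)/(1 + 0.0490) − 1 = 7.9314%
So the realized real rate is 793 basis points.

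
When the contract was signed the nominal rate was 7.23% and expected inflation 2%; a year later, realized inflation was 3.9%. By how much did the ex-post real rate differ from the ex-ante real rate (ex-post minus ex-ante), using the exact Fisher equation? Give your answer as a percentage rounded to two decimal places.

Ex-ante: (1 + 0.0723)/(1 + 0.0200) − 1 = 5.1275%
Ex-post: (1 + 0.0723)/(1 + 0.0390) − 1 = 3.2050%
Difference (ex-post − ex-ante) = -1.9224% → -1.92%.

-1.92%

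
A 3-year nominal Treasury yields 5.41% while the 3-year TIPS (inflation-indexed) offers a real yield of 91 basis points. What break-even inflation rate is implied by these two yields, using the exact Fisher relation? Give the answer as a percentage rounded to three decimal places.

(1 + π) = (1 + i)/(1 + r) = 1.05410 / 1.00910 = 1.044594
Break-even inflation = 1.044594 − 1 → 4.459%.

4.459%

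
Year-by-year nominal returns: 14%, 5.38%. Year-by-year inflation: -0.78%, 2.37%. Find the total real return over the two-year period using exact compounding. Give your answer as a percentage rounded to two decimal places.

Compound the nominal returns: 1.1400 × 1.0538 = 1.201332.
Compound inflation: 0.9922 × 1.0237 = 1.015715.
Deflate: 1.201332 / 1.015715 = 1.182745.
Total real return = 1.182745 − 1 → 18.27%.

18.27%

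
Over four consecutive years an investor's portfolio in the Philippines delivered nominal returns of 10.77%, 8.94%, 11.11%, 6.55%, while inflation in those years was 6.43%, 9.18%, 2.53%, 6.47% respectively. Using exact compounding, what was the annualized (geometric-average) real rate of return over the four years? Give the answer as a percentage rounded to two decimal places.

Nominal growth factor = 1.1077 × 1.0894 × 1.1111 × 1.0655 = 1.42861803
Price-level growth factor = 1.0643 × 1.0918 × 1.0253 × 1.0647 = 1.26848508
Real growth factor = 1.42861803 / 1.26848508 = 1.12623953
Annualized real rate = 1.12623953^(1/4) − 1 = 3.0167% → 3.02%.

3.02%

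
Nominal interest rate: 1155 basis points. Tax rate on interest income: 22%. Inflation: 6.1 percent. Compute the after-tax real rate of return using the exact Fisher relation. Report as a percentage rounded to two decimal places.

2.74%

After-tax nominal return = 11.55% × (1 − 0.22) = 9.0090%.
1 + r = 1.09009 / 1.06100 = 1.027418
After-tax real rate = 1.027418 − 1 → 2.74%.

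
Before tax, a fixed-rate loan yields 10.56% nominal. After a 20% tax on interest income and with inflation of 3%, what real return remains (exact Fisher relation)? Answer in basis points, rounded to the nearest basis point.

529 basis points

After-tax nominal return = 10.56% × (1 − 0.2) = 8.4480%.
1 + r = 1.08448 / 1.03000 = 1.052893
After-tax real rate = 1.052893 − 1 → 529 basis points.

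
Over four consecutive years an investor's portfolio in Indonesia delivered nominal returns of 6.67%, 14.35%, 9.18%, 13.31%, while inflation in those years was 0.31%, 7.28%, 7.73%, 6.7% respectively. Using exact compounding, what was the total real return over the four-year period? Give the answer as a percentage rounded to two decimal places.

Compound the nominal returns: 1.0667 × 1.1435 × 1.0918 × 1.1331 = 1.509002.
Compound inflation: 1.0031 × 1.0728 × 1.0773 × 1.0670 = 1.236984.
Deflate: 1.509002 / 1.236984 = 1.219904.
Total real return = 1.219904 − 1 → 21.99%.

21.99%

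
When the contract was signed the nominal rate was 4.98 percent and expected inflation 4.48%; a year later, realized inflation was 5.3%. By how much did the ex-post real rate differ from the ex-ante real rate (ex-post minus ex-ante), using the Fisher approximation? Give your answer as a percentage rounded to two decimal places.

Ex-ante: 4.98% − 4.48% = 0.500%
Ex-post: 4.98% − 5.3% = -0.320%
Difference (ex-post − ex-ante) = -0.8200% → -0.82%.

-0.82%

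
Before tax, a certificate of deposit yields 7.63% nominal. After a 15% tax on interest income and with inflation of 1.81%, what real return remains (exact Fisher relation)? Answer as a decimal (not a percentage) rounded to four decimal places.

0.0459

After-tax nominal return = 7.63% × (1 − 0.15) = 6.4855%.
1 + r = 1.064855 / 1.01810 = 1.045924
After-tax real rate = 1.045924 − 1 → 0.0459.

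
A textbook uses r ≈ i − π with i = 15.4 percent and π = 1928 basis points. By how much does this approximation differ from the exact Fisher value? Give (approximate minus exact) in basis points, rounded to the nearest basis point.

Approximate: r ≈ 15.400% − 19.280% = -3.8800%
Exact: (1 + 0.1540)/(1 + 0.1928) − 1 = -3.2529%
Error = -3.8800% − (-3.2529%) = -0.6271% → -63 basis points.

-63 basis points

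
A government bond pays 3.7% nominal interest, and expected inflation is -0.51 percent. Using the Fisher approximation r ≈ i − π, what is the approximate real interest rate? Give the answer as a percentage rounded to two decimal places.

4.21%

r ≈ i − π = 3.7% − (-0.51%) = 4.21%.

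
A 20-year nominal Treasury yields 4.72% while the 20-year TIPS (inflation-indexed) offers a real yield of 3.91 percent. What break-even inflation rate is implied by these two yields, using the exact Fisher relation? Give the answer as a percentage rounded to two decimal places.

0.78%

(1 + π) = (1 + i)/(1 + r) = 1.04720 / 1.03910 = 1.007795
Break-even inflation = 1.007795 − 1 → 0.78%.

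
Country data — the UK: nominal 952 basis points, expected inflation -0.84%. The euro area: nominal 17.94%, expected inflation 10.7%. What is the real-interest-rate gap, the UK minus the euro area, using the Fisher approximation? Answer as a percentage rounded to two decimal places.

3.12%

The UK: 9.52% − (-0.84%) = 10.360%
The euro area: 17.94% − 10.7% = 7.240%
Differential = 3.120% → 3.12%.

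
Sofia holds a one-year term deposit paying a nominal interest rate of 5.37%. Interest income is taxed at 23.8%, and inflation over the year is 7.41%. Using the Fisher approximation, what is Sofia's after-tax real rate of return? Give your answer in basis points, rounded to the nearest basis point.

After-tax nominal return = 5.37% × (1 − 0.238) = 4.09194%.
r ≈ 4.09194% − 7.41% → -332 basis points.

-332 basis points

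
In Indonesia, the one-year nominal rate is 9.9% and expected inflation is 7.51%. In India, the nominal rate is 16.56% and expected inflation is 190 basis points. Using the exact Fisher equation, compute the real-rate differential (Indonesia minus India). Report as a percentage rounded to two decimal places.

Indonesia: (1 + 0.0990)/(1 + 0.0751) − 1 = 2.2230%
India: (1 + 0.1656)/(1 + 0.0190) − 1 = 14.3867%
Differential = 2.2230% − 14.3867% = -12.1636% → -12.16%.

-12.16%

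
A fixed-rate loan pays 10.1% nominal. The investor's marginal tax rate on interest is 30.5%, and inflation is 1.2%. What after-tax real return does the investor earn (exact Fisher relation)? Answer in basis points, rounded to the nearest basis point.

575 basis points

After-tax nominal return = 10.1% × (1 − 0.305) = 7.0195%.
1 + r = 1.070195 / 1.01200 = 1.057505
After-tax real rate = 1.057505 − 1 → 575 basis points.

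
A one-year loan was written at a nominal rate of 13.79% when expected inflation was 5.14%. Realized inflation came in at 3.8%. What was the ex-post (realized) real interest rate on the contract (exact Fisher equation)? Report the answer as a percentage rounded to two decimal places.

Ex-post: (1 + 0.1379)/(1 + 0.0380) − 1 = 9.6243%
So the realized real rate is 9.62%.

9.62%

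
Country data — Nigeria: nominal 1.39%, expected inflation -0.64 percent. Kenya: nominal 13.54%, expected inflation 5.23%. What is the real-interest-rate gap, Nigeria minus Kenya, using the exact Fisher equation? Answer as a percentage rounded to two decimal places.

Nigeria: (1 + 0.0139)/(1 − 0.0064) − 1 = 2.0431%
Kenya: (1 + 0.1354)/(1 + 0.0523) − 1 = 7.8970%
Differential = 2.0431% − 7.8970% = -5.8539% → -5.85%.

-5.85%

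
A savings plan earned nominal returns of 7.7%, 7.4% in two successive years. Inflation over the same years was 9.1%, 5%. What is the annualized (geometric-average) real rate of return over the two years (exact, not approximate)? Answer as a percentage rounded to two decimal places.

Nominal growth factor = 1.0770 × 1.0740 = 1.15669800
Price-level growth factor = 1.0910 × 1.0500 = 1.14555000
Real growth factor = 1.15669800 / 1.14555000 = 1.00973157
Annualized real rate = 1.00973157^(1/2) − 1 = 0.4854% → 0.49%.

0.49%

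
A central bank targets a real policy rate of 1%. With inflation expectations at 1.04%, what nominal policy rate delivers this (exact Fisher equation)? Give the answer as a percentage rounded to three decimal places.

2.050%

(1 + i) = (1 + r)(1 + π) = 1.01000 × 1.01040 = 1.020504
i = 1.020504 − 1, so the required nominal rate is 2.050%.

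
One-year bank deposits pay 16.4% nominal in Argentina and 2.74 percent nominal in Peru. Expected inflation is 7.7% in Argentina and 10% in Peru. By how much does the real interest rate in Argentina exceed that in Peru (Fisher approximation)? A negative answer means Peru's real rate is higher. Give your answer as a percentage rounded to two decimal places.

Argentina: 16.4% − 7.7% = 8.700%
Peru: 2.74% − 10% = -7.260%
Differential = 15.960% → 15.96%.

15.96%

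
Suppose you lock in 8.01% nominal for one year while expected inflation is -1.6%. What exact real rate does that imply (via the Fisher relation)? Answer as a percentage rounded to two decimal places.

1 + r = 1.08010 / 0.98400 = 1.097663
r = 1.097663 − 1 = 9.7663%, i.e. 9.77%.

9.77%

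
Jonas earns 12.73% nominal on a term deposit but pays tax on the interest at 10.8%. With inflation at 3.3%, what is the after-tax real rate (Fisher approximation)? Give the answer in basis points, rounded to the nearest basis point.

After-tax nominal return = 12.73% × (1 − 0.108) = 11.35516%.
r ≈ 11.35516% − 3.3% → 806 basis points.

806 basis points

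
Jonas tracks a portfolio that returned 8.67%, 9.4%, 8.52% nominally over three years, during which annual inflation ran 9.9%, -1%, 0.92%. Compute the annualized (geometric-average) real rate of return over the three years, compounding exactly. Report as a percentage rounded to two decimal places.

5.52%

Nominal growth factor = 1.0867 × 1.0940 × 1.0852 = 1.29013980
Price-level growth factor = 1.0990 × 0.9900 × 1.0092 = 1.09801969
Real growth factor = 1.29013980 / 1.09801969 = 1.17496964
Annualized real rate = 1.17496964^(1/3) − 1 = 5.5218% → 5.52%.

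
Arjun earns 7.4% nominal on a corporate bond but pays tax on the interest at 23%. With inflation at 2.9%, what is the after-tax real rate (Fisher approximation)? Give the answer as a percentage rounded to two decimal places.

After-tax nominal return = 7.4% × (1 − 0.23) = 5.6980%.
r ≈ 5.6980% − 2.9% → 2.80%.

2.80%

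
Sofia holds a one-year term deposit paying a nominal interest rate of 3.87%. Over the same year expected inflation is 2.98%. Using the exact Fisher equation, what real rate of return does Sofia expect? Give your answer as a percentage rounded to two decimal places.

1 + r = 1.03870 / 1.02980 = 1.008642
r = 1.008642 − 1 = 0.8642%, i.e. 0.86%.

0.86%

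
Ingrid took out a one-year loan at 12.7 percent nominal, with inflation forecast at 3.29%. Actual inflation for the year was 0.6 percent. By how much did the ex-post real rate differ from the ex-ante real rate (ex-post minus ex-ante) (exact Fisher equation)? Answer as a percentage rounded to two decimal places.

2.92%

Ex-ante: (1 + 0.1270)/(1 + 0.0329) − 1 = 9.1103%
Ex-post: (1 + 0.1270)/(1 + 0.0060) − 1 = 12.0278%
Difference (ex-post − ex-ante) = 2.9176% → 2.92%.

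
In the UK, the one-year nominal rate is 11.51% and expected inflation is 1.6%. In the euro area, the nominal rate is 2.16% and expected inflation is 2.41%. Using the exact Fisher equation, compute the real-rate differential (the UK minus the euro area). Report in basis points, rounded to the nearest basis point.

1000 basis points

The UK: (1 + 0.1151)/(1 + 0.0160) − 1 = 9.7539%
The euro area: (1 + 0.0216)/(1 + 0.0241) − 1 = -0.2441%
Differential = 9.7539% − (-0.2441%) = 9.9981% → 1000 basis points.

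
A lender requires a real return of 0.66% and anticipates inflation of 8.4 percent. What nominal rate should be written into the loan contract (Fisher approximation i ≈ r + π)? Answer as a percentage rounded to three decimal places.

9.060%

i ≈ r + π = 0.66% + 8.4% = 9.060%.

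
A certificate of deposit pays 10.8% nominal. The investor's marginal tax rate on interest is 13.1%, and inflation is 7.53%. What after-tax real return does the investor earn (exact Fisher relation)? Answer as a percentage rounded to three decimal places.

1.725%

After-tax nominal return = 10.8% × (1 − 0.131) = 9.3852%.
1 + r = 1.093852 / 1.07530 = 1.017253
After-tax real rate = 1.017253 − 1 → 1.725%.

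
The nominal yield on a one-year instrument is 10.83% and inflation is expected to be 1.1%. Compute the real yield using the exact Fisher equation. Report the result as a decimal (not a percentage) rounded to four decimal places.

By the Fisher equation, 1 + r = (1 + i)/(1 + π).
1 + r = 1.10830 / 1.01100 = 1.096241
r = 1.096241 − 1 = 9.6241%, i.e. 0.0962.

0.0962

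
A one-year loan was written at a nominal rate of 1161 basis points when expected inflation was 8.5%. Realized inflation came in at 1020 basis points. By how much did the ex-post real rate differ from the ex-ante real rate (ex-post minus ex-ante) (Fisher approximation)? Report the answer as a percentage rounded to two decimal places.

Ex-ante: 11.61% − 8.5% = 3.110%
Ex-post: 11.61% − 10.2% = 1.410%
Difference (ex-post − ex-ante) = -1.7000% → -1.70%.

-1.70%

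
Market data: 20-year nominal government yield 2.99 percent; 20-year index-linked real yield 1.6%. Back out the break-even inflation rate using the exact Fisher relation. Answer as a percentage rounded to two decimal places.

1.37%

(1 + π) = (1 + i)/(1 + r) = 1.02990 / 1.01600 = 1.013681
Break-even inflation = 1.013681 − 1 → 1.37%.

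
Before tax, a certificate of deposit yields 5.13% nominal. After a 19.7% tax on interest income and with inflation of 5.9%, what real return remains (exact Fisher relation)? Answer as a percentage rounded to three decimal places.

After-tax nominal return = 5.13% × (1 − 0.197) = 4.11939%.
1 + r = 1.0411939 / 1.05900 = 0.983186
After-tax real rate = 0.983186 − 1 → -1.681%.

-1.681%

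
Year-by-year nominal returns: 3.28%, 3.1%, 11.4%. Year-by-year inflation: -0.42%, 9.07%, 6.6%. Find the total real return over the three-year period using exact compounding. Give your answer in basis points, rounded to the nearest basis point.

Nominal growth factor = 1.0328 × 1.0310 × 1.1140 = 1.186206
Price-level growth factor = 0.9958 × 1.0907 × 1.0660 = 1.157803
Real growth factor = 1.186206 / 1.157803 = 1.024532
Total real return = 1.024532 − 1 → 245 basis points.

245 basis points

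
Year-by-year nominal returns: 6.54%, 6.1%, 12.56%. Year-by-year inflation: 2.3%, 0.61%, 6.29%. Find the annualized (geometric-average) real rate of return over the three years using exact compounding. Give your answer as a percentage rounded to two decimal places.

Compound the nominal returns: 1.0654 × 1.0610 × 1.1256 = 1.27236631.
Compound inflation: 1.0230 × 1.0061 × 1.0629 = 1.09397951.
Deflate: 1.27236631 / 1.09397951 = 1.16306228.
Annualized real rate = 1.16306228^(1/3) − 1 = 5.1641% → 5.16%.

5.16%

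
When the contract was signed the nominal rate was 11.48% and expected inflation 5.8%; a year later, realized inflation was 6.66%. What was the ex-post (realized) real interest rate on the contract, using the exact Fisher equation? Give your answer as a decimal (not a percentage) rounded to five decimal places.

0.04519

Ex-post: (1 + 0.1148)/(1 + 0.0666) − 1 = 4.5190%
So the realized real rate is 0.04519.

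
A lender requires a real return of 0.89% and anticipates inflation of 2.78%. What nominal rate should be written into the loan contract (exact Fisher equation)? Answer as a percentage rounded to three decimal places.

(1 + i) = (1 + r)(1 + π) = 1.00890 × 1.02780 = 1.03694742
i = 1.03694742 − 1, so the required nominal rate is 3.695%.

3.695%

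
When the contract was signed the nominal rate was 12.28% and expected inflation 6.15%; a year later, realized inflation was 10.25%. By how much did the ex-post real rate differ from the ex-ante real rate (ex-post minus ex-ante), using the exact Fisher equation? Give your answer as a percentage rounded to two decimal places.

Ex-ante: (1 + 0.1228)/(1 + 0.0615) − 1 = 5.7748%
Ex-post: (1 + 0.1228)/(1 + 0.1025) − 1 = 1.8413%
Difference (ex-post − ex-ante) = -3.9336% → -3.93%.

-3.93%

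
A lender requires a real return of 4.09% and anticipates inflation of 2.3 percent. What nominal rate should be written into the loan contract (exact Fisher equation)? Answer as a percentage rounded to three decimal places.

(1 + i) = (1 + r)(1 + π) = 1.04090 × 1.02300 = 1.0648407
i = 1.0648407 − 1, so the required nominal rate is 6.484%.

6.484%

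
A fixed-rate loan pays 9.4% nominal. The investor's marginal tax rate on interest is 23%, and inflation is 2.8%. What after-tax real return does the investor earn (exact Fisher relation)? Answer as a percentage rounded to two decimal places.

After-tax nominal return = 9.4% × (1 − 0.23) = 7.2380%.
1 + r = 1.07238 / 1.02800 = 1.043171
After-tax real rate = 1.043171 − 1 → 4.32%.

4.32%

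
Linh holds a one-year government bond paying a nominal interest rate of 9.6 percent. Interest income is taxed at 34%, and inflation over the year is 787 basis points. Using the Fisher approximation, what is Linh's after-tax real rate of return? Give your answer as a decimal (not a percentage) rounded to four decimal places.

-0.0153

After-tax nominal return = 9.6% × (1 − 0.34) = 6.3360%.
r ≈ 6.3360% − 7.87% → -0.0153.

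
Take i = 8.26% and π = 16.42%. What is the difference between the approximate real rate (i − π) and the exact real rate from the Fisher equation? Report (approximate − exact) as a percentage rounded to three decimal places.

-1.151%

Approximate: r ≈ 8.260% − 16.420% = -8.1600%
Exact: (1 + 0.0826)/(1 + 0.1642) − 1 = -7.0091%
Error = -8.1600% − (-7.0091%) = -1.1509% → -1.151%.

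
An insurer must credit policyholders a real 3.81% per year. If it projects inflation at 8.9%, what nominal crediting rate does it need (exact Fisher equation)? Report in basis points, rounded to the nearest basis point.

1305 basis points

(1 + i) = (1 + r)(1 + π) = 1.03810 × 1.08900 = 1.1304909
i = 1.1304909 − 1, so the required nominal rate is 1305 basis points.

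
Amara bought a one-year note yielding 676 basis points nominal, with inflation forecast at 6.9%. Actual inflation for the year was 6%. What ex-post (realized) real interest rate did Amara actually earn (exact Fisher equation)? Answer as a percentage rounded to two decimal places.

Ex-post: (1 + 0.0676)/(1 + 0.0600) − 1 = 0.7170%
So the realized real rate is 0.72%.

0.72%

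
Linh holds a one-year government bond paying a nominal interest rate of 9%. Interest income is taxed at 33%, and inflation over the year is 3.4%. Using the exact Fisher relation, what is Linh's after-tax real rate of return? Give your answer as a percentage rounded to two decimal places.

2.54%

After-tax nominal return = 9% × (1 − 0.33) = 6.0300%.
1 + r = 1.06030 / 1.03400 = 1.025435
After-tax real rate = 1.025435 − 1 → 2.54%.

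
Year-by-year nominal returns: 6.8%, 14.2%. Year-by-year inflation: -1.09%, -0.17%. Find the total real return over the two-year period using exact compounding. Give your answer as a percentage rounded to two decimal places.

23.52%

Compound the nominal returns: 1.0680 × 1.1420 = 1.219656.
Compound inflation: 0.9891 × 0.9983 = 0.987419.
Deflate: 1.219656 / 0.987419 = 1.235197.
Total real return = 1.235197 − 1 → 23.52%.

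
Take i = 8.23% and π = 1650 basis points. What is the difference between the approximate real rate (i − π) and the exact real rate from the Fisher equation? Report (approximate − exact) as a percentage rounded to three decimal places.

-1.171%

Approximate: r ≈ 8.230% − 16.500% = -8.2700%
Exact: (1 + 0.0823)/(1 + 0.1650) − 1 = -7.0987%
Error = -8.2700% − (-7.0987%) = -1.1713% → -1.171%.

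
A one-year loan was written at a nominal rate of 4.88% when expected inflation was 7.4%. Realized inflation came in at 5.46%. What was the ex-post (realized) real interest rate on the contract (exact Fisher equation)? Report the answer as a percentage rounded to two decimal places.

-0.55%

Ex-post: (1 + 0.0488)/(1 + 0.0546) − 1 = -0.5500%
So the realized real rate is -0.55%.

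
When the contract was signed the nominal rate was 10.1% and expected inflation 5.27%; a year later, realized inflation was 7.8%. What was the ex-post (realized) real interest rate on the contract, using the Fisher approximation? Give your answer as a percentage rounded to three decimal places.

2.300%

Ex-post: 10.1% − 7.8% = 2.300%
So the realized real rate is 2.300%.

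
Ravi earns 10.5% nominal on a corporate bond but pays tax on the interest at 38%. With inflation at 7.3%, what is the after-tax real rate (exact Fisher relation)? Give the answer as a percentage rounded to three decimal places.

After-tax nominal return = 10.5% × (1 − 0.38) = 6.5100%.
1 + r = 1.06510 / 1.07300 = 0.992637
After-tax real rate = 0.992637 − 1 → -0.736%.

-0.736%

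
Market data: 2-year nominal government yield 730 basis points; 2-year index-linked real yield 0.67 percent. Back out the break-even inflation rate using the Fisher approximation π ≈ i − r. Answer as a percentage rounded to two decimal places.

π ≈ i − r = 7.3% − 0.67% → 6.63%.

6.63%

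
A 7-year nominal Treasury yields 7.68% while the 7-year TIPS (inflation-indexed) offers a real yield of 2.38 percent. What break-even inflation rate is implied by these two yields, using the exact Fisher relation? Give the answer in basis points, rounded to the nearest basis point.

(1 + π) = (1 + i)/(1 + r) = 1.07680 / 1.02380 = 1.051768
Break-even inflation = 1.051768 − 1 → 518 basis points.

518 basis points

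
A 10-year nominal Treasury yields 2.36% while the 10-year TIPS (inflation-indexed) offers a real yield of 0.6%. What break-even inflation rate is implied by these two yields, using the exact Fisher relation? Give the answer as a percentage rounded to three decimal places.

(1 + π) = (1 + i)/(1 + r) = 1.02360 / 1.00600 = 1.01749503
Break-even inflation = 1.01749503 − 1 → 1.750%.

1.750%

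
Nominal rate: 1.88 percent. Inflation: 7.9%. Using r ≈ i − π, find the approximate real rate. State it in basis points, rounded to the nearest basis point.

-602 basis points

r ≈ i − π = 1.88% − 7.9% = -602 basis points.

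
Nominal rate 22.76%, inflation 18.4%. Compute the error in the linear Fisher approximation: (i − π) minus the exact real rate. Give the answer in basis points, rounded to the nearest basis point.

Approximate: r ≈ 22.760% − 18.400% = 4.3600%
Exact: (1 + 0.2276)/(1 + 0.1840) − 1 = 3.6824%
Error = 4.3600% − 3.6824% = 0.6776% → 68 basis points.

68 basis points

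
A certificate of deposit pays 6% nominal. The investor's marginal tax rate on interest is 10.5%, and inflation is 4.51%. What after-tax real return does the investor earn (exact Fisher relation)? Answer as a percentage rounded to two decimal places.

After-tax nominal return = 6% × (1 − 0.105) = 5.3700%.
1 + r = 1.05370 / 1.04510 = 1.008229
After-tax real rate = 1.008229 − 1 → 0.82%.

0.82%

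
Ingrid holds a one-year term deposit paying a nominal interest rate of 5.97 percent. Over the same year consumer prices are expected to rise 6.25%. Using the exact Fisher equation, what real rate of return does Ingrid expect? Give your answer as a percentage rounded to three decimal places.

-0.264%

1 + r = 1.05970 / 1.06250 = 0.9973647
r = 0.9973647 − 1 = -0.26353%, i.e. -0.264%.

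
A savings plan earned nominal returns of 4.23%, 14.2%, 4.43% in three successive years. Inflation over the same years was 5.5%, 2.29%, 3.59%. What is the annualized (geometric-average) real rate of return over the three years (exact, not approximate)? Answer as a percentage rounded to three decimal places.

3.600%

Nominal growth factor = 1.0423 × 1.1420 × 1.0443 = 1.24303718
Price-level growth factor = 1.0550 × 1.0229 × 1.0359 = 1.11790133
Real growth factor = 1.24303718 / 1.11790133 = 1.11193819
Annualized real rate = 1.11193819^(1/3) − 1 = 3.6001% → 3.600%.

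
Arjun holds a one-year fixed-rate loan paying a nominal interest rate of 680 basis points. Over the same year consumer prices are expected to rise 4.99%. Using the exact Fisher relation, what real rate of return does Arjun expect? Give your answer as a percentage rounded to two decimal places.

By the Fisher relation, 1 + r = (1 + i)/(1 + π).
1 + r = 1.06800 / 1.04990 = 1.017240
r = 1.017240 − 1 = 1.7240%, i.e. 1.72%.

1.72%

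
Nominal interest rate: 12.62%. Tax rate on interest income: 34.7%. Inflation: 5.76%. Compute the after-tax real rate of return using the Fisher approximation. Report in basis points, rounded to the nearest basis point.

After-tax nominal return = 12.62% × (1 − 0.347) = 8.24086%.
r ≈ 8.24086% − 5.76% → 248 basis points.

248 basis points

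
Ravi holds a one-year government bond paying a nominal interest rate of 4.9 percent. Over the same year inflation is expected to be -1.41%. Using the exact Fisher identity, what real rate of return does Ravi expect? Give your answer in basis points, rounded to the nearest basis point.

640 basis points

By the Fisher identity, 1 + r = (1 + i)/(1 + π).
1 + r = 1.04900 / 0.98590 = 1.064002
r = 1.064002 − 1 = 6.4002%, i.e. 640 basis points.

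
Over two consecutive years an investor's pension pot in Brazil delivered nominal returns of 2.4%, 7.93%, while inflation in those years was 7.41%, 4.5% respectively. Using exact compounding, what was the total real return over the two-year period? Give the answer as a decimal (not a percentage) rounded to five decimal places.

-0.01535

Nominal growth factor = 1.0240 × 1.0793 = 1.105203
Price-level growth factor = 1.0741 × 1.0450 = 1.122435
Real growth factor = 1.105203 / 1.122435 = 0.984648
Total real return = 0.984648 − 1 → -0.01535.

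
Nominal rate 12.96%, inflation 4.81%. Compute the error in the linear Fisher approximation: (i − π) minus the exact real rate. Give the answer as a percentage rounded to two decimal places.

0.37%

Approximate: r ≈ 12.960% − 4.810% = 8.1500%
Exact: (1 + 0.1296)/(1 + 0.0481) − 1 = 7.7760%
Error = 8.1500% − 7.7760% = 0.3740% → 0.37%.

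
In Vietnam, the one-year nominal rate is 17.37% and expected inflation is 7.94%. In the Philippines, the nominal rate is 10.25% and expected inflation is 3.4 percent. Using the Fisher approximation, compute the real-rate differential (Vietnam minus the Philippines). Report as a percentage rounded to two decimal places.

Vietnam: 17.37% − 7.94% = 9.430%
The Philippines: 10.25% − 3.4% = 6.850%
Differential = 2.580% → 2.58%.

2.58%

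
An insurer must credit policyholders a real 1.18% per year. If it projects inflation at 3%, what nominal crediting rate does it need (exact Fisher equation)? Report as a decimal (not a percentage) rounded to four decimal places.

0.0422

(1 + i) = (1 + r)(1 + π) = 1.01180 × 1.03000 = 1.042154
i = 1.042154 − 1, so the required nominal rate is 0.0422.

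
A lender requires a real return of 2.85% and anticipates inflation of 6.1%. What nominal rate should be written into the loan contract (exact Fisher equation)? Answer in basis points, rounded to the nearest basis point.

(1 + i) = (1 + r)(1 + π) = 1.02850 × 1.06100 = 1.0912385
i = 1.0912385 − 1, so the required nominal rate is 912 basis points.

912 basis points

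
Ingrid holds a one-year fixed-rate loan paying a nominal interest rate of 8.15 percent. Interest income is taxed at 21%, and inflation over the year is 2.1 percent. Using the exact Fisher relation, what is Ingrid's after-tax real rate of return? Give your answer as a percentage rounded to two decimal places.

4.25%

After-tax nominal return = 8.15% × (1 − 0.21) = 6.4385%.
1 + r = 1.064385 / 1.02100 = 1.042493
After-tax real rate = 1.042493 − 1 → 4.25%.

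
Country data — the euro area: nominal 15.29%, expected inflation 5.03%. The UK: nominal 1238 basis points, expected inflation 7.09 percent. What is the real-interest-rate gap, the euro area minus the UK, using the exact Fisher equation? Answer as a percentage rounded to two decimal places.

4.83%

The euro area: (1 + 0.1529)/(1 + 0.0503) − 1 = 9.7686%
The UK: (1 + 0.1238)/(1 + 0.0709) − 1 = 4.9398%
Differential = 9.7686% − 4.9398% = 4.8289% → 4.83%.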